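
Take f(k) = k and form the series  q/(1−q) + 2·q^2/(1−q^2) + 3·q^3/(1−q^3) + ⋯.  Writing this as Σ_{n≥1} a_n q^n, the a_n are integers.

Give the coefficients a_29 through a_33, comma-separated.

d|29:{1,29}  Σf=1+29=30
[q^30] f(1)=1,f(2)=2,f(3)=3,f(5)=5,f(6)=6,f(10)=10,f(15)=15,f(30)=30 ⇒ 72
d|31:{31,1}  Σf=31+1=32
q^32  k|32↦f(k): 32:32 16:16 8:8 4:4 2:2 1:1  a_32=63
n=33: 1·33 3·11 11·3 33·1  f→[1+3+11+33]=48

30, 72, 32, 63, 48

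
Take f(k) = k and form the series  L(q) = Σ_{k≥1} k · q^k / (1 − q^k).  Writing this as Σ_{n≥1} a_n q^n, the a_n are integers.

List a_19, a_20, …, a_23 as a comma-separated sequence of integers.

20, 42, 32, 36, 24

[q^19] f(19)=19,f(1)=1 ⇒ 20
d|20:{1,2,4,5,10,20}  Σf=1+2+4+5+10+20=42
q^21  k|21↦f(k): 21:21 7:7 3:3 1:1  a_21=32
q^22  k|22↦f(k): 1:1 2:2 11:11 22:22  a_22=36
[q^23] f(1)=1,f(23)=23 ⇒ 24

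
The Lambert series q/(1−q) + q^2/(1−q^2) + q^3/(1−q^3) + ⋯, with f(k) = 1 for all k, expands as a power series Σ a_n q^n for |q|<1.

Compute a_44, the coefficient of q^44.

a_44 = 6

n=44: 1·44 2·22 4·11 11·4 22·2 44·1  f→[1+1+1+1+1+1]=6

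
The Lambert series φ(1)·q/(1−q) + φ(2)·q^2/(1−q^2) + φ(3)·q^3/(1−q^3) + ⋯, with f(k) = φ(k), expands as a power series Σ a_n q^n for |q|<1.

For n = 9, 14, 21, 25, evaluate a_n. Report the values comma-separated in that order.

n=9: 1·9 3·3 9·1  φ→[1+2+6]=9
n=14: 14·1 7·2 2·7 1·14  φ→[6+6+1+1]=14
d|21:{1,3,7,21}  Σφ=1+2+6+12=21
n=25: 25·1 5·5 1·25  φ→[20+4+1]=25

9, 14, 21, 25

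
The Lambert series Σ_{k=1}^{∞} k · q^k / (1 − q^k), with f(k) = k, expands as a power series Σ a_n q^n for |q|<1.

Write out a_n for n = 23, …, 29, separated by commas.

n=23: 23·1 1·23  f→[23+1]=24
n=24: 24·1 12·2 8·3 6·4 4·6 3·8 2·12 1·24  f→[24+12+8+6+4+3+2+1]=60
q^25  k|25↦f(k): 25:25 5:5 1:1  a_25=31
d|26:{1,2,13,26}  Σf=1+2+13+26=42
d|27:{1,3,9,27}  Σf=1+3+9+27=40
q^28  k|28↦f(k): 28:28 14:14 7:7 4:4 2:2 1:1  a_28=56
d|29:{1,29}  Σf=1+29=30

24, 60, 31, 42, 40, 56, 30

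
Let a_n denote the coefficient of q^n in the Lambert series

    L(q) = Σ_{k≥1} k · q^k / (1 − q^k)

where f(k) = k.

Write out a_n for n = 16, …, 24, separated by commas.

[q^16] f(1)=1,f(2)=2,f(4)=4,f(8)=8,f(16)=16 ⇒ 31
d|17:{17,1}  Σf=17+1=18
[q^18] f(18)=18,f(9)=9,f(6)=6,f(3)=3,f(2)=2,f(1)=1 ⇒ 39
q^19  k|19↦f(k): 1:1 19:19  a_19=20
q^20  k|20↦f(k): 20:20 10:10 5:5 4:4 2:2 1:1  a_20=42
d|21:{1,3,7,21}  Σf=1+3+7+21=32
[q^22] f(1)=1,f(2)=2,f(11)=11,f(22)=22 ⇒ 36
[q^23] f(23)=23,f(1)=1 ⇒ 24
n=24: 24·1 12·2 8·3 6·4 4·6 3·8 2·12 1·24  f→[24+12+8+6+4+3+2+1]=60

31, 18, 39, 20, 42, 32, 36, 24, 60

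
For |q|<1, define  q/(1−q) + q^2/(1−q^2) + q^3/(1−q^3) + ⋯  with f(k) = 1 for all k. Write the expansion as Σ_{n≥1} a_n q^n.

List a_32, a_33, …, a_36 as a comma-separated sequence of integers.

6, 4, 4, 4, 9

q^32  k|32↦f(k): 32:1 16:1 8:1 4:1 2:1 1:1  a_32=6
[q^33] f(33)=1,f(11)=1,f(3)=1,f(1)=1 ⇒ 4
d|34:{1,2,17,34}  Σf=1+1+1+1=4
d|35:{1,5,7,35}  Σf=1+1+1+1=4
[q^36] f(1)=1,f(2)=1,f(3)=1,f(4)=1,f(6)=1,f(9)=1,f(12)=1,f(18)=1,f(36)=1 ⇒ 9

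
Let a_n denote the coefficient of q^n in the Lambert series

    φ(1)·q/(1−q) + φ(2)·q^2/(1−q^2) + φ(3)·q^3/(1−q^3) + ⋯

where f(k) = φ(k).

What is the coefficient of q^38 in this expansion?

n=38: 38·1 19·2 2·19 1·38  φ→[18+18+1+1]=38

a_38 = 38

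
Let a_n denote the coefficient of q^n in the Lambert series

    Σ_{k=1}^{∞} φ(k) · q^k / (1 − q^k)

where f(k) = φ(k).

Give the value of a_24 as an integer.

n=24: 1·24 2·12 3·8 4·6 6·4 8·3 12·2 24·1  φ→[1+1+2+2+2+4+4+8]=24

a_24 = 24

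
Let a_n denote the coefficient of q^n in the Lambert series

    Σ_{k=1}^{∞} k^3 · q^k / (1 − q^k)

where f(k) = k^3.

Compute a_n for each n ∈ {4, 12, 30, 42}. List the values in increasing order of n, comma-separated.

73, 2044, 31752, 86688

q^4  k|4↦f(k): 4:64 2:8 1:1  a_4=73
q^12  k|12↦f(k): 12:1728 6:216 4:64 3:27 2:8 1:1  a_12=2044
[q^30] f(30)=27000,f(15)=3375,f(10)=1000,f(6)=216,f(5)=125,f(3)=27,f(2)=8,f(1)=1 ⇒ 31752
q^42  k|42↦f(k): 42:74088 21:9261 14:2744 7:343 6:216 3:27 2:8 1:1  a_42=86688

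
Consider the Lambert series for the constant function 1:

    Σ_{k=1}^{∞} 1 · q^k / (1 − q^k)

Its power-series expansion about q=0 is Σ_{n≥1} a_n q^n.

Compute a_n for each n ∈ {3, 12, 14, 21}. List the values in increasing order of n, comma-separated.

2, 6, 4, 4

q^3  k|3↦f(k): 3:1 1:1  a_3=2
n=12: 12·1 6·2 4·3 3·4 2·6 1·12  f→[1+1+1+1+1+1]=6
[q^14] f(14)=1,f(7)=1,f(2)=1,f(1)=1 ⇒ 4
[q^21] f(1)=1,f(3)=1,f(7)=1,f(21)=1 ⇒ 4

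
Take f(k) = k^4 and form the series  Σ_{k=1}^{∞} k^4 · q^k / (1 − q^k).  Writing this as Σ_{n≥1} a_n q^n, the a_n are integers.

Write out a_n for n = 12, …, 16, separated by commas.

n=12: 12·1 6·2 4·3 3·4 2·6 1·12  f→[20736+1296+256+81+16+1]=22386
n=13: 13·1 1·13  f→[28561+1]=28562
q^14  k|14↦f(k): 14:38416 7:2401 2:16 1:1  a_14=40834
q^15  k|15↦f(k): 1:1 3:81 5:625 15:50625  a_15=51332
d|16:{16,8,4,2,1}  Σf=65536+4096+256+16+1=69905

22386, 28562, 40834, 51332, 69905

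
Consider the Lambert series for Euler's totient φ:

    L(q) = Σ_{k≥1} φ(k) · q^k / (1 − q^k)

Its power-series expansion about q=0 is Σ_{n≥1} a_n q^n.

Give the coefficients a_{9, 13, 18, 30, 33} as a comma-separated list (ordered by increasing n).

d|9:{9,3,1}  Σφ=6+2+1=9
q^13  k|13↦φ(k): 1:1 13:12  a_13=13
[q^18] φ(1)=1,φ(2)=1,φ(3)=2,φ(6)=2,φ(9)=6,φ(18)=6 ⇒ 18
d|30:{30,15,10,6,5,3,2,1}  Σφ=8+8+4+2+4+2+1+1=30
n=33: 33·1 11·3 3·11 1·33  φ→[20+10+2+1]=33

9, 13, 18, 30, 33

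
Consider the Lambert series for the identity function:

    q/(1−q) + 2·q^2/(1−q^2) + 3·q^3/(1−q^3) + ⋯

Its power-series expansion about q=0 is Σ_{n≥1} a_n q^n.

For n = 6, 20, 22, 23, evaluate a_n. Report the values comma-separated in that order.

12, 42, 36, 24

q^6  k|6↦f(k): 1:1 2:2 3:3 6:6  a_6=12
n=20: 1·20 2·10 4·5 5·4 10·2 20·1  f→[1+2+4+5+10+20]=42
q^22  k|22↦f(k): 1:1 2:2 11:11 22:22  a_22=36
d|23:{23,1}  Σf=23+1=24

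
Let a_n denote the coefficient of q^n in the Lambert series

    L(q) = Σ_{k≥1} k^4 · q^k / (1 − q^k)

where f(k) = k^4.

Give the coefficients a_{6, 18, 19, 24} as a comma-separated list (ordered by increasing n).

1394, 112931, 130322, 358258

q^6  k|6↦f(k): 6:1296 3:81 2:16 1:1  a_6=1394
[q^18] f(1)=1,f(2)=16,f(3)=81,f(6)=1296,f(9)=6561,f(18)=104976 ⇒ 112931
q^19  k|19↦f(k): 1:1 19:130321  a_19=130322
d|24:{1,2,3,4,6,8,12,24}  Σf=1+16+81+256+1296+4096+20736+331776=358258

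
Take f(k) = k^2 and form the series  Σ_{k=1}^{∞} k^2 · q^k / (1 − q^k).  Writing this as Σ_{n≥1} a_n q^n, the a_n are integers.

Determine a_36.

a_36 = 1911

d|36:{36,18,12,9,6,4,3,2,1}  Σf=1296+324+144+81+36+16+9+4+1=1911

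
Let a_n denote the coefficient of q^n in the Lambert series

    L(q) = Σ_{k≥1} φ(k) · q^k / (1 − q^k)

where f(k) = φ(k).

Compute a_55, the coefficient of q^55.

d|55:{1,5,11,55}  Σφ=1+4+10+40=55

a_55 = 55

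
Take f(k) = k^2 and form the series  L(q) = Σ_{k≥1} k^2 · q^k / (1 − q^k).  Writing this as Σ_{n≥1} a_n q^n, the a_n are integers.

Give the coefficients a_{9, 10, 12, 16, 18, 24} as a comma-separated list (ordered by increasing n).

91, 130, 210, 341, 455, 850

n=9: 1·9 3·3 9·1  f→[1+9+81]=91
[q^10] f(10)=100,f(5)=25,f(2)=4,f(1)=1 ⇒ 130
n=12: 1·12 2·6 3·4 4·3 6·2 12·1  f→[1+4+9+16+36+144]=210
d|16:{1,2,4,8,16}  Σf=1+4+16+64+256=341
q^18  k|18↦f(k): 18:324 9:81 6:36 3:9 2:4 1:1  a_18=455
q^24  k|24↦f(k): 24:576 12:144 8:64 6:36 4:16 3:9 2:4 1:1  a_24=850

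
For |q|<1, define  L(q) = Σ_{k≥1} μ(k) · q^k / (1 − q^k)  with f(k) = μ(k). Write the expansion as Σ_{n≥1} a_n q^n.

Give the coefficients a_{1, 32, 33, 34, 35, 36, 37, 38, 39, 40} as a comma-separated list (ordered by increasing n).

1, 0, 0, 0, 0, 0, 0, 0, 0, 0

d|1:{1}  Σμ=1=1
n=32: 1·32 2·16 4·8 8·4 16·2 32·1  μ→[1+(-1)+0+0+0+0]=0
d|33:{33,11,3,1}  Σμ=1+(-1)+(-1)+1=0
n=34: 34·1 17·2 2·17 1·34  μ→[1+(-1)+(-1)+1]=0
n=35: 1·35 5·7 7·5 35·1  μ→[1+(-1)+(-1)+1]=0
[q^36] μ(36)=0,μ(18)=0,μ(12)=0,μ(9)=0,μ(6)=1,μ(4)=0,μ(3)=-1,μ(2)=-1,μ(1)=1 ⇒ 0
n=37: 1·37 37·1  μ→[1+(-1)]=0
n=38: 38·1 19·2 2·19 1·38  μ→[1+(-1)+(-1)+1]=0
[q^39] μ(1)=1,μ(3)=-1,μ(13)=-1,μ(39)=1 ⇒ 0
[q^40] μ(40)=0,μ(20)=0,μ(10)=1,μ(8)=0,μ(5)=-1,μ(4)=0,μ(2)=-1,μ(1)=1 ⇒ 0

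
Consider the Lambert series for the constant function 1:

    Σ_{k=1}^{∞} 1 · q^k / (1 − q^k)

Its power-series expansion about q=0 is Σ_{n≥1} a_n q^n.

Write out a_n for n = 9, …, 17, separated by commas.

3, 4, 2, 6, 2, 4, 4, 5, 2

d|9:{9,3,1}  Σf=1+1+1=3
q^10  k|10↦f(k): 10:1 5:1 2:1 1:1  a_10=4
q^11  k|11↦f(k): 11:1 1:1  a_11=2
q^12  k|12↦f(k): 1:1 2:1 3:1 4:1 6:1 12:1  a_12=6
[q^13] f(13)=1,f(1)=1 ⇒ 2
q^14  k|14↦f(k): 1:1 2:1 7:1 14:1  a_14=4
q^15  k|15↦f(k): 1:1 3:1 5:1 15:1  a_15=4
q^16  k|16↦f(k): 1:1 2:1 4:1 8:1 16:1  a_16=5
q^17  k|17↦f(k): 1:1 17:1  a_17=2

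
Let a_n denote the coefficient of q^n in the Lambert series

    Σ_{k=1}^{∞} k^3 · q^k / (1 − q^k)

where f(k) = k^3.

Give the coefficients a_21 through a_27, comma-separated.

q^21  k|21↦f(k): 1:1 3:27 7:343 21:9261  a_21=9632
q^22  k|22↦f(k): 1:1 2:8 11:1331 22:10648  a_22=11988
q^23  k|23↦f(k): 23:12167 1:1  a_23=12168
q^24  k|24↦f(k): 24:13824 12:1728 8:512 6:216 4:64 3:27 2:8 1:1  a_24=16380
q^25  k|25↦f(k): 25:15625 5:125 1:1  a_25=15751
q^26  k|26↦f(k): 1:1 2:8 13:2197 26:17576  a_26=19782
n=27: 1·27 3·9 9·3 27·1  f→[1+27+729+19683]=20440

9632, 11988, 12168, 16380, 15751, 19782, 20440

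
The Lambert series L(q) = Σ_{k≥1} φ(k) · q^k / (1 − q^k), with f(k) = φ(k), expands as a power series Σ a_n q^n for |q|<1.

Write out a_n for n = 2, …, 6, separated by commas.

q^2  k|2↦φ(k): 2:1 1:1  a_2=2
d|3:{1,3}  Σφ=1+2=3
d|4:{4,2,1}  Σφ=2+1+1=4
n=5: 5·1 1·5  φ→[4+1]=5
q^6  k|6↦φ(k): 1:1 2:1 3:2 6:2  a_6=6

2, 3, 4, 5, 6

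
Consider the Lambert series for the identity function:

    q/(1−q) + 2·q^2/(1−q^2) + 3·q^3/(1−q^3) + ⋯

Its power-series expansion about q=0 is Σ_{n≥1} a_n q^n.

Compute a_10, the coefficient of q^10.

a_10 = 18

n=10: 10·1 5·2 2·5 1·10  f→[10+5+2+1]=18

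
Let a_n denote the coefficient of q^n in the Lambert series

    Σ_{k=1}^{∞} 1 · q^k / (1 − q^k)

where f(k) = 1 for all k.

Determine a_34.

a_34 = 4

n=34: 34·1 17·2 2·17 1·34  f→[1+1+1+1]=4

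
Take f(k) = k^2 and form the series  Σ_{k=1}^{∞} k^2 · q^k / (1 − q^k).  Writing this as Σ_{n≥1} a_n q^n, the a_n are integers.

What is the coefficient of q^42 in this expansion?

a_42 = 2500

n=42: 1·42 2·21 3·14 6·7 7·6 14·3 21·2 42·1  f→[1+4+9+36+49+196+441+1764]=2500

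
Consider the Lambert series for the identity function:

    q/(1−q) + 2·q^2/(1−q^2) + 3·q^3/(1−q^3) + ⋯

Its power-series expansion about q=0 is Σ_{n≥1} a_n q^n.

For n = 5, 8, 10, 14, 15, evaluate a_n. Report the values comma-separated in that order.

q^5  k|5↦f(k): 5:5 1:1  a_5=6
[q^8] f(1)=1,f(2)=2,f(4)=4,f(8)=8 ⇒ 15
n=10: 1·10 2·5 5·2 10·1  f→[1+2+5+10]=18
n=14: 1·14 2·7 7·2 14·1  f→[1+2+7+14]=24
[q^15] f(15)=15,f(5)=5,f(3)=3,f(1)=1 ⇒ 24

6, 15, 18, 24, 24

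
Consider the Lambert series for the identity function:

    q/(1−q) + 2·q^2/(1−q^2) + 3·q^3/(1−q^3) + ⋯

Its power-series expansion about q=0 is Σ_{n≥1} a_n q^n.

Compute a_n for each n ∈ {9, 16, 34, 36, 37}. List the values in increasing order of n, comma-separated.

13, 31, 54, 91, 38

d|9:{9,3,1}  Σf=9+3+1=13
n=16: 16·1 8·2 4·4 2·8 1·16  f→[16+8+4+2+1]=31
q^34  k|34↦f(k): 34:34 17:17 2:2 1:1  a_34=54
q^36  k|36↦f(k): 1:1 2:2 3:3 4:4 6:6 9:9 12:12 18:18 36:36  a_36=91
d|37:{1,37}  Σf=1+37=38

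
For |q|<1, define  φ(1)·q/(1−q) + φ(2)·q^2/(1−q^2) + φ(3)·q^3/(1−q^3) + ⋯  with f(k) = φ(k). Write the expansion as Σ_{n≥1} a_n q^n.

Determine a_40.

d|40:{1,2,4,5,8,10,20,40}  Σφ=1+1+2+4+4+4+8+16=40

a_40 = 40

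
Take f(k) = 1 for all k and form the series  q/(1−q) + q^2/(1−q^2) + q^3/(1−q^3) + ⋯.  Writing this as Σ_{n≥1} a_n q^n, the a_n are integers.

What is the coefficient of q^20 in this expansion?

a_20 = 6

d|20:{20,10,5,4,2,1}  Σf=1+1+1+1+1+1=6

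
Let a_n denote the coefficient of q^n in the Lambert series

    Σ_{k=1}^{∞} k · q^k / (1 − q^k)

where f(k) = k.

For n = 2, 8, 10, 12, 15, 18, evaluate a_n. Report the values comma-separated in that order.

3, 15, 18, 28, 24, 39

d|2:{2,1}  Σf=2+1=3
[q^8] f(8)=8,f(4)=4,f(2)=2,f(1)=1 ⇒ 15
n=10: 1·10 2·5 5·2 10·1  f→[1+2+5+10]=18
d|12:{1,2,3,4,6,12}  Σf=1+2+3+4+6+12=28
[q^15] f(1)=1,f(3)=3,f(5)=5,f(15)=15 ⇒ 24
d|18:{1,2,3,6,9,18}  Σf=1+2+3+6+9+18=39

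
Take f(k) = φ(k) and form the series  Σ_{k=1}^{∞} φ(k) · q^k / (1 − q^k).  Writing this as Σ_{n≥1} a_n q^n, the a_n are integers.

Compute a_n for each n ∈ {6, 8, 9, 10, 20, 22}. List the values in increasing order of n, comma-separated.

n=6: 1·6 2·3 3·2 6·1  φ→[1+1+2+2]=6
[q^8] φ(8)=4,φ(4)=2,φ(2)=1,φ(1)=1 ⇒ 8
d|9:{1,3,9}  Σφ=1+2+6=9
q^10  k|10↦φ(k): 1:1 2:1 5:4 10:4  a_10=10
q^20  k|20↦φ(k): 1:1 2:1 4:2 5:4 10:4 20:8  a_20=20
[q^22] φ(1)=1,φ(2)=1,φ(11)=10,φ(22)=10 ⇒ 22

6, 8, 9, 10, 20, 22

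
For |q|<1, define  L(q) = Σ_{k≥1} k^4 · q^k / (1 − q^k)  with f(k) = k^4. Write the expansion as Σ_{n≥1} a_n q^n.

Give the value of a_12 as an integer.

[q^12] f(1)=1,f(2)=16,f(3)=81,f(4)=256,f(6)=1296,f(12)=20736 ⇒ 22386

a_12 = 22386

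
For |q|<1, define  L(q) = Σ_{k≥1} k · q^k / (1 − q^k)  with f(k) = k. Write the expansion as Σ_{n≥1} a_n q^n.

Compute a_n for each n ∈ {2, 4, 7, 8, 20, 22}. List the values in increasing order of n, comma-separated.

3, 7, 8, 15, 42, 36

d|2:{1,2}  Σf=1+2=3
d|4:{1,2,4}  Σf=1+2+4=7
n=7: 1·7 7·1  f→[1+7]=8
[q^8] f(1)=1,f(2)=2,f(4)=4,f(8)=8 ⇒ 15
d|20:{20,10,5,4,2,1}  Σf=20+10+5+4+2+1=42
[q^22] f(22)=22,f(11)=11,f(2)=2,f(1)=1 ⇒ 36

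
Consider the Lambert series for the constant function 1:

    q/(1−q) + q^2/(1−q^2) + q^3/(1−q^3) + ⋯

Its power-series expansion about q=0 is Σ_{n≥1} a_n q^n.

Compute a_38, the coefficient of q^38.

[q^38] f(1)=1,f(2)=1,f(19)=1,f(38)=1 ⇒ 4

a_38 = 4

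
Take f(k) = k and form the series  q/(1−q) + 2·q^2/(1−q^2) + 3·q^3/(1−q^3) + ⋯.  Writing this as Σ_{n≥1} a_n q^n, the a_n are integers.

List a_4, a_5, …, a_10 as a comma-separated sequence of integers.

q^4  k|4↦f(k): 1:1 2:2 4:4  a_4=7
[q^5] f(1)=1,f(5)=5 ⇒ 6
q^6  k|6↦f(k): 6:6 3:3 2:2 1:1  a_6=12
n=7: 7·1 1·7  f→[7+1]=8
q^8  k|8↦f(k): 8:8 4:4 2:2 1:1  a_8=15
q^9  k|9↦f(k): 1:1 3:3 9:9  a_9=13
[q^10] f(10)=10,f(5)=5,f(2)=2,f(1)=1 ⇒ 18

7, 6, 12, 8, 15, 13, 18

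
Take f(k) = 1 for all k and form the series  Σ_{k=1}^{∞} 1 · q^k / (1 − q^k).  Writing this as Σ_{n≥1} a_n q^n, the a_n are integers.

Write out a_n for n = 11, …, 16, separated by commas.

q^11  k|11↦f(k): 1:1 11:1  a_11=2
q^12  k|12↦f(k): 12:1 6:1 4:1 3:1 2:1 1:1  a_12=6
n=13: 13·1 1·13  f→[1+1]=2
n=14: 14·1 7·2 2·7 1·14  f→[1+1+1+1]=4
d|15:{15,5,3,1}  Σf=1+1+1+1=4
n=16: 16·1 8·2 4·4 2·8 1·16  f→[1+1+1+1+1]=5

2, 6, 2, 4, 4, 5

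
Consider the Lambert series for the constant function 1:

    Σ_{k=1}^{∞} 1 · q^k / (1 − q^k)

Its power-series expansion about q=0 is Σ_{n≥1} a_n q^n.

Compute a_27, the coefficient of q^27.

n=27: 1·27 3·9 9·3 27·1  f→[1+1+1+1]=4

a_27 = 4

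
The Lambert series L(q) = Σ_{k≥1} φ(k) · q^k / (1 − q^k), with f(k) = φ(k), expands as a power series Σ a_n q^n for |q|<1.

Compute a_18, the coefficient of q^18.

[q^18] φ(18)=6,φ(9)=6,φ(6)=2,φ(3)=2,φ(2)=1,φ(1)=1 ⇒ 18

a_18 = 18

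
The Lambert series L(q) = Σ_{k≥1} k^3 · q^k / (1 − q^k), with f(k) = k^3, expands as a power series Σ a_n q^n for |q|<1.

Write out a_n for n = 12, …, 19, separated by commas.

q^12  k|12↦f(k): 1:1 2:8 3:27 4:64 6:216 12:1728  a_12=2044
q^13  k|13↦f(k): 1:1 13:2197  a_13=2198
[q^14] f(14)=2744,f(7)=343,f(2)=8,f(1)=1 ⇒ 3096
[q^15] f(1)=1,f(3)=27,f(5)=125,f(15)=3375 ⇒ 3528
q^16  k|16↦f(k): 1:1 2:8 4:64 8:512 16:4096  a_16=4681
d|17:{17,1}  Σf=4913+1=4914
n=18: 18·1 9·2 6·3 3·6 2·9 1·18  f→[5832+729+216+27+8+1]=6813
[q^19] f(19)=6859,f(1)=1 ⇒ 6860

2044, 2198, 3096, 3528, 4681, 4914, 6813, 6860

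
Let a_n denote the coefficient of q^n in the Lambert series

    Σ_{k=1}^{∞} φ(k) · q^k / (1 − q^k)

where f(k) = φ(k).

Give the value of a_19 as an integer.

q^19  k|19↦φ(k): 19:18 1:1  a_19=19

a_19 = 19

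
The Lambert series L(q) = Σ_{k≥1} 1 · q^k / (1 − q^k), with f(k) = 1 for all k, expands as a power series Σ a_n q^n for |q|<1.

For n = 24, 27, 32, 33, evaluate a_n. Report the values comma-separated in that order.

8, 4, 6, 4

[q^24] f(1)=1,f(2)=1,f(3)=1,f(4)=1,f(6)=1,f(8)=1,f(12)=1,f(24)=1 ⇒ 8
q^27  k|27↦f(k): 27:1 9:1 3:1 1:1  a_27=4
n=32: 1·32 2·16 4·8 8·4 16·2 32·1  f→[1+1+1+1+1+1]=6
q^33  k|33↦f(k): 1:1 3:1 11:1 33:1  a_33=4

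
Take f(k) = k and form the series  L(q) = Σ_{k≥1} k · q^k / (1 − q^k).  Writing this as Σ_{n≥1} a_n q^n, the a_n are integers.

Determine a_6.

n=6: 1·6 2·3 3·2 6·1  f→[1+2+3+6]=12

a_6 = 12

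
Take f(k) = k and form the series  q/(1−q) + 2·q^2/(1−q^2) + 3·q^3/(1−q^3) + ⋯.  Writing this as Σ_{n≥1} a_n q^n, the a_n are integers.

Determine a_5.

d|5:{5,1}  Σf=5+1=6

a_5 = 6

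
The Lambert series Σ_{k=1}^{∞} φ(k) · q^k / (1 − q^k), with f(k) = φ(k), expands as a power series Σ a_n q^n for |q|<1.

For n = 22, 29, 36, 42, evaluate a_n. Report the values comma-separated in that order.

q^22  k|22↦φ(k): 22:10 11:10 2:1 1:1  a_22=22
[q^29] φ(1)=1,φ(29)=28 ⇒ 29
[q^36] φ(1)=1,φ(2)=1,φ(3)=2,φ(4)=2,φ(6)=2,φ(9)=6,φ(12)=4,φ(18)=6,φ(36)=12 ⇒ 36
n=42: 42·1 21·2 14·3 7·6 6·7 3·14 2·21 1·42  φ→[12+12+6+6+2+2+1+1]=42

22, 29, 36, 42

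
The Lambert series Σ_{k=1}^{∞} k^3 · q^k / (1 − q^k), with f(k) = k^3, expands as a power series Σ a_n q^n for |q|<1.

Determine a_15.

[q^15] f(15)=3375,f(5)=125,f(3)=27,f(1)=1 ⇒ 3528

a_15 = 3528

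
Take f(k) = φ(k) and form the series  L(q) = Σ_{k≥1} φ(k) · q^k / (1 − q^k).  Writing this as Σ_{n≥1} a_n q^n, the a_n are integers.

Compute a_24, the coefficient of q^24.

q^24  k|24↦φ(k): 1:1 2:1 3:2 4:2 6:2 8:4 12:4 24:8  a_24=24

a_24 = 24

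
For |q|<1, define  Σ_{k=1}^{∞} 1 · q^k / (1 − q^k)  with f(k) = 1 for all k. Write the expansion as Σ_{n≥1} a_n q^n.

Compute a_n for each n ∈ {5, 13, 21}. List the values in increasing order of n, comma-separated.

2, 2, 4

d|5:{1,5}  Σf=1+1=2
[q^13] f(13)=1,f(1)=1 ⇒ 2
n=21: 1·21 3·7 7·3 21·1  f→[1+1+1+1]=4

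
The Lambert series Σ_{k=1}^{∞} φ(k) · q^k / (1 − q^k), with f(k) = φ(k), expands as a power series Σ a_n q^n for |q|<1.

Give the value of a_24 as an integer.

[q^24] φ(24)=8,φ(12)=4,φ(8)=4,φ(6)=2,φ(4)=2,φ(3)=2,φ(2)=1,φ(1)=1 ⇒ 24

a_24 = 24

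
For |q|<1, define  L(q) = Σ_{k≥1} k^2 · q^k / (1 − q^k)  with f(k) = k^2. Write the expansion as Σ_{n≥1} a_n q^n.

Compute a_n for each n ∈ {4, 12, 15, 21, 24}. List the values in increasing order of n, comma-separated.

q^4  k|4↦f(k): 1:1 2:4 4:16  a_4=21
[q^12] f(1)=1,f(2)=4,f(3)=9,f(4)=16,f(6)=36,f(12)=144 ⇒ 210
[q^15] f(1)=1,f(3)=9,f(5)=25,f(15)=225 ⇒ 260
q^21  k|21↦f(k): 1:1 3:9 7:49 21:441  a_21=500
n=24: 1·24 2·12 3·8 4·6 6·4 8·3 12·2 24·1  f→[1+4+9+16+36+64+144+576]=850

21, 210, 260, 500, 850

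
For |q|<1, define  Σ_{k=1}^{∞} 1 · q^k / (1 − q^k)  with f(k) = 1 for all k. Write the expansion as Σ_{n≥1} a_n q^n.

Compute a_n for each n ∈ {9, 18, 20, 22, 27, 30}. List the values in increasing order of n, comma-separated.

3, 6, 6, 4, 4, 8

n=9: 9·1 3·3 1·9  f→[1+1+1]=3
q^18  k|18↦f(k): 18:1 9:1 6:1 3:1 2:1 1:1  a_18=6
n=20: 1·20 2·10 4·5 5·4 10·2 20·1  f→[1+1+1+1+1+1]=6
[q^22] f(1)=1,f(2)=1,f(11)=1,f(22)=1 ⇒ 4
q^27  k|27↦f(k): 1:1 3:1 9:1 27:1  a_27=4
n=30: 1·30 2·15 3·10 5·6 6·5 10·3 15·2 30·1  f→[1+1+1+1+1+1+1+1]=8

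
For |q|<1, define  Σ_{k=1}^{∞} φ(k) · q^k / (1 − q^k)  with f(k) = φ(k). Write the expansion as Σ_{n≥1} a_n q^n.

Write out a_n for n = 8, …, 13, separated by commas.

d|8:{1,2,4,8}  Σφ=1+1+2+4=8
q^9  k|9↦φ(k): 1:1 3:2 9:6  a_9=9
[q^10] φ(1)=1,φ(2)=1,φ(5)=4,φ(10)=4 ⇒ 10
n=11: 1·11 11·1  φ→[1+10]=11
n=12: 12·1 6·2 4·3 3·4 2·6 1·12  φ→[4+2+2+2+1+1]=12
n=13: 13·1 1·13  φ→[12+1]=13

8, 9, 10, 11, 12, 13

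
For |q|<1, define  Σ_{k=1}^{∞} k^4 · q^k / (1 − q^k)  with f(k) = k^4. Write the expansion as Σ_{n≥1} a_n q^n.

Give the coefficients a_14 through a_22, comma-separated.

[q^14] f(14)=38416,f(7)=2401,f(2)=16,f(1)=1 ⇒ 40834
[q^15] f(15)=50625,f(5)=625,f(3)=81,f(1)=1 ⇒ 51332
[q^16] f(1)=1,f(2)=16,f(4)=256,f(8)=4096,f(16)=65536 ⇒ 69905
q^17  k|17↦f(k): 1:1 17:83521  a_17=83522
n=18: 18·1 9·2 6·3 3·6 2·9 1·18  f→[104976+6561+1296+81+16+1]=112931
d|19:{1,19}  Σf=1+130321=130322
n=20: 1·20 2·10 4·5 5·4 10·2 20·1  f→[1+16+256+625+10000+160000]=170898
q^21  k|21↦f(k): 21:194481 7:2401 3:81 1:1  a_21=196964
d|22:{22,11,2,1}  Σf=234256+14641+16+1=248914

40834, 51332, 69905, 83522, 112931, 130322, 170898, 196964, 248914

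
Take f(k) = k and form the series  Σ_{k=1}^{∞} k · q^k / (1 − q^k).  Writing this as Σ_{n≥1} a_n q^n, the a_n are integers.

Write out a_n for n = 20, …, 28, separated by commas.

n=20: 1·20 2·10 4·5 5·4 10·2 20·1  f→[1+2+4+5+10+20]=42
n=21: 21·1 7·3 3·7 1·21  f→[21+7+3+1]=32
[q^22] f(22)=22,f(11)=11,f(2)=2,f(1)=1 ⇒ 36
[q^23] f(1)=1,f(23)=23 ⇒ 24
[q^24] f(1)=1,f(2)=2,f(3)=3,f(4)=4,f(6)=6,f(8)=8,f(12)=12,f(24)=24 ⇒ 60
d|25:{1,5,25}  Σf=1+5+25=31
q^26  k|26↦f(k): 1:1 2:2 13:13 26:26  a_26=42
d|27:{1,3,9,27}  Σf=1+3+9+27=40
d|28:{28,14,7,4,2,1}  Σf=28+14+7+4+2+1=56

42, 32, 36, 24, 60, 31, 42, 40, 56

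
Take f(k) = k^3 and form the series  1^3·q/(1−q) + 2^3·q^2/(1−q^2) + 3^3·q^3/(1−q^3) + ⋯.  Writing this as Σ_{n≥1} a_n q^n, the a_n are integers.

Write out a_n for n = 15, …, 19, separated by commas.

3528, 4681, 4914, 6813, 6860

[q^15] f(1)=1,f(3)=27,f(5)=125,f(15)=3375 ⇒ 3528
d|16:{16,8,4,2,1}  Σf=4096+512+64+8+1=4681
d|17:{1,17}  Σf=1+4913=4914
[q^18] f(1)=1,f(2)=8,f(3)=27,f(6)=216,f(9)=729,f(18)=5832 ⇒ 6813
q^19  k|19↦f(k): 19:6859 1:1  a_19=6860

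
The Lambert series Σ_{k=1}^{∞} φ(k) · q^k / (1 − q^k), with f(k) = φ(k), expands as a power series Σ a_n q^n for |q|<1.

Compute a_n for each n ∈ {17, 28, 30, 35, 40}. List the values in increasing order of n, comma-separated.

q^17  k|17↦φ(k): 1:1 17:16  a_17=17
d|28:{28,14,7,4,2,1}  Σφ=12+6+6+2+1+1=28
d|30:{1,2,3,5,6,10,15,30}  Σφ=1+1+2+4+2+4+8+8=30
n=35: 1·35 5·7 7·5 35·1  φ→[1+4+6+24]=35
[q^40] φ(1)=1,φ(2)=1,φ(4)=2,φ(5)=4,φ(8)=4,φ(10)=4,φ(20)=8,φ(40)=16 ⇒ 40

17, 28, 30, 35, 40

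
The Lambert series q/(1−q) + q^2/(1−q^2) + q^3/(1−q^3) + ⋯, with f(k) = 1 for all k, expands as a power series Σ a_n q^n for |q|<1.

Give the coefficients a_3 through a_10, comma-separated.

[q^3] f(3)=1,f(1)=1 ⇒ 2
n=4: 1·4 2·2 4·1  f→[1+1+1]=3
q^5  k|5↦f(k): 1:1 5:1  a_5=2
n=6: 1·6 2·3 3·2 6·1  f→[1+1+1+1]=4
d|7:{1,7}  Σf=1+1=2
n=8: 1·8 2·4 4·2 8·1  f→[1+1+1+1]=4
n=9: 1·9 3·3 9·1  f→[1+1+1]=3
[q^10] f(1)=1,f(2)=1,f(5)=1,f(10)=1 ⇒ 4

2, 3, 2, 4, 2, 4, 3, 4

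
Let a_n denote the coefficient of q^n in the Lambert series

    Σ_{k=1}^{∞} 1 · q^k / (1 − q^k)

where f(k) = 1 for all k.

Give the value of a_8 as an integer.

n=8: 8·1 4·2 2·4 1·8  f→[1+1+1+1]=4

a_8 = 4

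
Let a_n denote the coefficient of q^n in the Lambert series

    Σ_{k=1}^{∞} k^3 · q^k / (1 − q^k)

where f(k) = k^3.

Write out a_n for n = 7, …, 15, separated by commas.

344, 585, 757, 1134, 1332, 2044, 2198, 3096, 3528

d|7:{1,7}  Σf=1+343=344
q^8  k|8↦f(k): 8:512 4:64 2:8 1:1  a_8=585
[q^9] f(9)=729,f(3)=27,f(1)=1 ⇒ 757
d|10:{1,2,5,10}  Σf=1+8+125+1000=1134
[q^11] f(1)=1,f(11)=1331 ⇒ 1332
d|12:{1,2,3,4,6,12}  Σf=1+8+27+64+216+1728=2044
q^13  k|13↦f(k): 1:1 13:2197  a_13=2198
q^14  k|14↦f(k): 1:1 2:8 7:343 14:2744  a_14=3096
d|15:{15,5,3,1}  Σf=3375+125+27+1=3528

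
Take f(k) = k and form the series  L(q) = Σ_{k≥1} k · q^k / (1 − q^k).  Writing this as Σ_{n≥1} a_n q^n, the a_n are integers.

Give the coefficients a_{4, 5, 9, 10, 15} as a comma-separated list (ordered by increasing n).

q^4  k|4↦f(k): 4:4 2:2 1:1  a_4=7
n=5: 5·1 1·5  f→[5+1]=6
q^9  k|9↦f(k): 9:9 3:3 1:1  a_9=13
[q^10] f(1)=1,f(2)=2,f(5)=5,f(10)=10 ⇒ 18
q^15  k|15↦f(k): 15:15 5:5 3:3 1:1  a_15=24

7, 6, 13, 18, 24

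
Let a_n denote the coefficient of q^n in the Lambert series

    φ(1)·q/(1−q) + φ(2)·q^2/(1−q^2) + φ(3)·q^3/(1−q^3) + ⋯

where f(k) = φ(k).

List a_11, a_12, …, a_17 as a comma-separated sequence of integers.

d|11:{1,11}  Σφ=1+10=11
n=12: 1·12 2·6 3·4 4·3 6·2 12·1  φ→[1+1+2+2+2+4]=12
q^13  k|13↦φ(k): 1:1 13:12  a_13=13
q^14  k|14↦φ(k): 14:6 7:6 2:1 1:1  a_14=14
q^15  k|15↦φ(k): 1:1 3:2 5:4 15:8  a_15=15
q^16  k|16↦φ(k): 1:1 2:1 4:2 8:4 16:8  a_16=16
[q^17] φ(17)=16,φ(1)=1 ⇒ 17

11, 12, 13, 14, 15, 16, 17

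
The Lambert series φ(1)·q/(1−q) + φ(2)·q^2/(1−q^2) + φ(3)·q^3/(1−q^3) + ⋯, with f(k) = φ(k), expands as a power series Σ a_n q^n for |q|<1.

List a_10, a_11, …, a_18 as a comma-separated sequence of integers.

[q^10] φ(10)=4,φ(5)=4,φ(2)=1,φ(1)=1 ⇒ 10
n=11: 1·11 11·1  φ→[1+10]=11
[q^12] φ(12)=4,φ(6)=2,φ(4)=2,φ(3)=2,φ(2)=1,φ(1)=1 ⇒ 12
q^13  k|13↦φ(k): 13:12 1:1  a_13=13
n=14: 14·1 7·2 2·7 1·14  φ→[6+6+1+1]=14
d|15:{15,5,3,1}  Σφ=8+4+2+1=15
n=16: 16·1 8·2 4·4 2·8 1·16  φ→[8+4+2+1+1]=16
[q^17] φ(17)=16,φ(1)=1 ⇒ 17
q^18  k|18↦φ(k): 18:6 9:6 6:2 3:2 2:1 1:1  a_18=18

10, 11, 12, 13, 14, 15, 16, 17, 18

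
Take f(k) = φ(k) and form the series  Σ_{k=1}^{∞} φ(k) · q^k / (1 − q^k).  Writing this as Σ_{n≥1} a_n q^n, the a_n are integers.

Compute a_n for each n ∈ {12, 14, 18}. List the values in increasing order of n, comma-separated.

d|12:{1,2,3,4,6,12}  Σφ=1+1+2+2+2+4=12
q^14  k|14↦φ(k): 1:1 2:1 7:6 14:6  a_14=14
d|18:{18,9,6,3,2,1}  Σφ=6+6+2+2+1+1=18

12, 14, 18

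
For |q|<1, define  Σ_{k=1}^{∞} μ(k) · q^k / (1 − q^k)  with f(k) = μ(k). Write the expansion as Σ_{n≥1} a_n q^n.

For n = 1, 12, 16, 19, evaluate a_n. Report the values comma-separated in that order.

d|1:{1}  Σμ=1=1
d|12:{12,6,4,3,2,1}  Σμ=0+1+0+(-1)+(-1)+1=0
d|16:{1,2,4,8,16}  Σμ=1+(-1)+0+0+0=0
n=19: 19·1 1·19  μ→[(-1)+1]=0

1, 0, 0, 0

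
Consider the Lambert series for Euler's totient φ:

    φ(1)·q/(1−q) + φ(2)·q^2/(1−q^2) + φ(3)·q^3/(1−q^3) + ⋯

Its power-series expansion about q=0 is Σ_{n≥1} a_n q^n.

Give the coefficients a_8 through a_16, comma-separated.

[q^8] φ(1)=1,φ(2)=1,φ(4)=2,φ(8)=4 ⇒ 8
n=9: 1·9 3·3 9·1  φ→[1+2+6]=9
[q^10] φ(10)=4,φ(5)=4,φ(2)=1,φ(1)=1 ⇒ 10
d|11:{11,1}  Σφ=10+1=11
d|12:{1,2,3,4,6,12}  Σφ=1+1+2+2+2+4=12
d|13:{13,1}  Σφ=12+1=13
d|14:{1,2,7,14}  Σφ=1+1+6+6=14
[q^15] φ(15)=8,φ(5)=4,φ(3)=2,φ(1)=1 ⇒ 15
[q^16] φ(16)=8,φ(8)=4,φ(4)=2,φ(2)=1,φ(1)=1 ⇒ 16

8, 9, 10, 11, 12, 13, 14, 15, 16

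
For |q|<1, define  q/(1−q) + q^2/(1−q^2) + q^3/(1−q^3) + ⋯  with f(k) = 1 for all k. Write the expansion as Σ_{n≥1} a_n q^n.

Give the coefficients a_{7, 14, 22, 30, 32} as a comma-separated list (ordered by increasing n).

2, 4, 4, 8, 6

[q^7] f(7)=1,f(1)=1 ⇒ 2
q^14  k|14↦f(k): 1:1 2:1 7:1 14:1  a_14=4
[q^22] f(22)=1,f(11)=1,f(2)=1,f(1)=1 ⇒ 4
q^30  k|30↦f(k): 1:1 2:1 3:1 5:1 6:1 10:1 15:1 30:1  a_30=8
[q^32] f(32)=1,f(16)=1,f(8)=1,f(4)=1,f(2)=1,f(1)=1 ⇒ 6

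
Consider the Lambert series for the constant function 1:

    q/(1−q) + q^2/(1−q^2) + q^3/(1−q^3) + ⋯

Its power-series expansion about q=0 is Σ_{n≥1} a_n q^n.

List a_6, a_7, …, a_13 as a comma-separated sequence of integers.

4, 2, 4, 3, 4, 2, 6, 2

q^6  k|6↦f(k): 6:1 3:1 2:1 1:1  a_6=4
d|7:{1,7}  Σf=1+1=2
[q^8] f(8)=1,f(4)=1,f(2)=1,f(1)=1 ⇒ 4
d|9:{1,3,9}  Σf=1+1+1=3
[q^10] f(1)=1,f(2)=1,f(5)=1,f(10)=1 ⇒ 4
[q^11] f(1)=1,f(11)=1 ⇒ 2
q^12  k|12↦f(k): 12:1 6:1 4:1 3:1 2:1 1:1  a_12=6
d|13:{1,13}  Σf=1+1=2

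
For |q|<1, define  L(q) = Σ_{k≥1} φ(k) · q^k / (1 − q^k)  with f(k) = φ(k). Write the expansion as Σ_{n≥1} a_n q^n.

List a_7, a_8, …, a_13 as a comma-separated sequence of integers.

[q^7] φ(7)=6,φ(1)=1 ⇒ 7
[q^8] φ(1)=1,φ(2)=1,φ(4)=2,φ(8)=4 ⇒ 8
[q^9] φ(9)=6,φ(3)=2,φ(1)=1 ⇒ 9
[q^10] φ(10)=4,φ(5)=4,φ(2)=1,φ(1)=1 ⇒ 10
d|11:{1,11}  Σφ=1+10=11
n=12: 12·1 6·2 4·3 3·4 2·6 1·12  φ→[4+2+2+2+1+1]=12
d|13:{13,1}  Σφ=12+1=13

7, 8, 9, 10, 11, 12, 13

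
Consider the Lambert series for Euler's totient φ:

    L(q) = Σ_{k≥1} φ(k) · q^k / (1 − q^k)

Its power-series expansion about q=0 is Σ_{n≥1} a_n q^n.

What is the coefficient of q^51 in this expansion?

[q^51] φ(1)=1,φ(3)=2,φ(17)=16,φ(51)=32 ⇒ 51

a_51 = 51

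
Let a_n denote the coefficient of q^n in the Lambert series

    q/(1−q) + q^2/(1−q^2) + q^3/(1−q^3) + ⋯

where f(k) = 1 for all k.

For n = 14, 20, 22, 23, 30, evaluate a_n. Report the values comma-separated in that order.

4, 6, 4, 2, 8

d|14:{14,7,2,1}  Σf=1+1+1+1=4
n=20: 20·1 10·2 5·4 4·5 2·10 1·20  f→[1+1+1+1+1+1]=6
[q^22] f(1)=1,f(2)=1,f(11)=1,f(22)=1 ⇒ 4
[q^23] f(1)=1,f(23)=1 ⇒ 2
q^30  k|30↦f(k): 1:1 2:1 3:1 5:1 6:1 10:1 15:1 30:1  a_30=8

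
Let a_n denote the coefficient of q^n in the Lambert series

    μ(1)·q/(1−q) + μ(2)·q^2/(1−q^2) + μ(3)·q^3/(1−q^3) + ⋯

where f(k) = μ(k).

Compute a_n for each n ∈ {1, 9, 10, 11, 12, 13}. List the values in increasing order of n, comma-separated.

1, 0, 0, 0, 0, 0

d|1:{1}  Σμ=1=1
d|9:{1,3,9}  Σμ=1+(-1)+0=0
[q^10] μ(1)=1,μ(2)=-1,μ(5)=-1,μ(10)=1 ⇒ 0
n=11: 1·11 11·1  μ→[1+(-1)]=0
[q^12] μ(12)=0,μ(6)=1,μ(4)=0,μ(3)=-1,μ(2)=-1,μ(1)=1 ⇒ 0
q^13  k|13↦μ(k): 1:1 13:-1  a_13=0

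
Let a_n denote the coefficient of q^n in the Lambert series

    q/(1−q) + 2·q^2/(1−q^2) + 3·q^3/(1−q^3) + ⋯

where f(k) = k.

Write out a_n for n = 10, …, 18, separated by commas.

n=10: 10·1 5·2 2·5 1·10  f→[10+5+2+1]=18
[q^11] f(11)=11,f(1)=1 ⇒ 12
q^12  k|12↦f(k): 1:1 2:2 3:3 4:4 6:6 12:12  a_12=28
q^13  k|13↦f(k): 1:1 13:13  a_13=14
d|14:{1,2,7,14}  Σf=1+2+7+14=24
d|15:{15,5,3,1}  Σf=15+5+3+1=24
[q^16] f(1)=1,f(2)=2,f(4)=4,f(8)=8,f(16)=16 ⇒ 31
[q^17] f(1)=1,f(17)=17 ⇒ 18
d|18:{18,9,6,3,2,1}  Σf=18+9+6+3+2+1=39

18, 12, 28, 14, 24, 24, 31, 18, 39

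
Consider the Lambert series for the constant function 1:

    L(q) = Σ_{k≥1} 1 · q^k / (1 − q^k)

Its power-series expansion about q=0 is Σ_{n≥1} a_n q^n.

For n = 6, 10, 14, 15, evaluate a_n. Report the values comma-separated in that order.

4, 4, 4, 4

q^6  k|6↦f(k): 1:1 2:1 3:1 6:1  a_6=4
q^10  k|10↦f(k): 10:1 5:1 2:1 1:1  a_10=4
d|14:{1,2,7,14}  Σf=1+1+1+1=4
n=15: 1·15 3·5 5·3 15·1  f→[1+1+1+1]=4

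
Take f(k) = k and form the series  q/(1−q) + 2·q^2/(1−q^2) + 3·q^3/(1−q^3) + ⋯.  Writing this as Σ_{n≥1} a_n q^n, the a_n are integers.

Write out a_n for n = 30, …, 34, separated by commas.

72, 32, 63, 48, 54

d|30:{1,2,3,5,6,10,15,30}  Σf=1+2+3+5+6+10+15+30=72
d|31:{31,1}  Σf=31+1=32
q^32  k|32↦f(k): 1:1 2:2 4:4 8:8 16:16 32:32  a_32=63
d|33:{1,3,11,33}  Σf=1+3+11+33=48
d|34:{34,17,2,1}  Σf=34+17+2+1=54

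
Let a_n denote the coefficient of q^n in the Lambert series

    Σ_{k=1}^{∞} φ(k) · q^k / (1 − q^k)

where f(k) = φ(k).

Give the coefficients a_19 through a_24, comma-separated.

q^19  k|19↦φ(k): 1:1 19:18  a_19=19
[q^20] φ(20)=8,φ(10)=4,φ(5)=4,φ(4)=2,φ(2)=1,φ(1)=1 ⇒ 20
[q^21] φ(1)=1,φ(3)=2,φ(7)=6,φ(21)=12 ⇒ 21
q^22  k|22↦φ(k): 1:1 2:1 11:10 22:10  a_22=22
d|23:{23,1}  Σφ=22+1=23
q^24  k|24↦φ(k): 24:8 12:4 8:4 6:2 4:2 3:2 2:1 1:1  a_24=24

19, 20, 21, 22, 23, 24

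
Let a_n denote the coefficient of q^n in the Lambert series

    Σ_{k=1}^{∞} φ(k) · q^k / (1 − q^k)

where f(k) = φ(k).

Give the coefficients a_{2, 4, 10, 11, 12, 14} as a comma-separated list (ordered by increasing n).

d|2:{2,1}  Σφ=1+1=2
n=4: 4·1 2·2 1·4  φ→[2+1+1]=4
n=10: 10·1 5·2 2·5 1·10  φ→[4+4+1+1]=10
d|11:{1,11}  Σφ=1+10=11
d|12:{12,6,4,3,2,1}  Σφ=4+2+2+2+1+1=12
d|14:{14,7,2,1}  Σφ=6+6+1+1=14

2, 4, 10, 11, 12, 14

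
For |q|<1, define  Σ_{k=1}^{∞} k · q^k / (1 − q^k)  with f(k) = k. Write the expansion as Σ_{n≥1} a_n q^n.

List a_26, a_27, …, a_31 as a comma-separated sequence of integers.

42, 40, 56, 30, 72, 32

d|26:{26,13,2,1}  Σf=26+13+2+1=42
d|27:{1,3,9,27}  Σf=1+3+9+27=40
[q^28] f(1)=1,f(2)=2,f(4)=4,f(7)=7,f(14)=14,f(28)=28 ⇒ 56
d|29:{1,29}  Σf=1+29=30
d|30:{30,15,10,6,5,3,2,1}  Σf=30+15+10+6+5+3+2+1=72
[q^31] f(1)=1,f(31)=31 ⇒ 32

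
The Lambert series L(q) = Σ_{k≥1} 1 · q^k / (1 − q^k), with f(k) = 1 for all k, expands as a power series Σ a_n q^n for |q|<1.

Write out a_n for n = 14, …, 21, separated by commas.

[q^14] f(14)=1,f(7)=1,f(2)=1,f(1)=1 ⇒ 4
n=15: 1·15 3·5 5·3 15·1  f→[1+1+1+1]=4
n=16: 1·16 2·8 4·4 8·2 16·1  f→[1+1+1+1+1]=5
d|17:{1,17}  Σf=1+1=2
n=18: 18·1 9·2 6·3 3·6 2·9 1·18  f→[1+1+1+1+1+1]=6
q^19  k|19↦f(k): 1:1 19:1  a_19=2
q^20  k|20↦f(k): 1:1 2:1 4:1 5:1 10:1 20:1  a_20=6
[q^21] f(21)=1,f(7)=1,f(3)=1,f(1)=1 ⇒ 4

4, 4, 5, 2, 6, 2, 6, 4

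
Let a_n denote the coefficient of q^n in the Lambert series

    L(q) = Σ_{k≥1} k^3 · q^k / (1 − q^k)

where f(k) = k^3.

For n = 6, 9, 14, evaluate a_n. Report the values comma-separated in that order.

q^6  k|6↦f(k): 1:1 2:8 3:27 6:216  a_6=252
[q^9] f(1)=1,f(3)=27,f(9)=729 ⇒ 757
[q^14] f(1)=1,f(2)=8,f(7)=343,f(14)=2744 ⇒ 3096

252, 757, 3096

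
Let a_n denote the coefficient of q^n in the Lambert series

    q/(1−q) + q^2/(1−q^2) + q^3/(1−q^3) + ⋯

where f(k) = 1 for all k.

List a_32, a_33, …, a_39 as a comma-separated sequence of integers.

6, 4, 4, 4, 9, 2, 4, 4

d|32:{32,16,8,4,2,1}  Σf=1+1+1+1+1+1=6
[q^33] f(33)=1,f(11)=1,f(3)=1,f(1)=1 ⇒ 4
q^34  k|34↦f(k): 34:1 17:1 2:1 1:1  a_34=4
[q^35] f(1)=1,f(5)=1,f(7)=1,f(35)=1 ⇒ 4
[q^36] f(1)=1,f(2)=1,f(3)=1,f(4)=1,f(6)=1,f(9)=1,f(12)=1,f(18)=1,f(36)=1 ⇒ 9
[q^37] f(37)=1,f(1)=1 ⇒ 2
[q^38] f(38)=1,f(19)=1,f(2)=1,f(1)=1 ⇒ 4
d|39:{1,3,13,39}  Σf=1+1+1+1=4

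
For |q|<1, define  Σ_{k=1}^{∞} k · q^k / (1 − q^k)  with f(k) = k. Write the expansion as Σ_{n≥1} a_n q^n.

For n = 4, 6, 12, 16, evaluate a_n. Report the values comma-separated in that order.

[q^4] f(1)=1,f(2)=2,f(4)=4 ⇒ 7
d|6:{6,3,2,1}  Σf=6+3+2+1=12
[q^12] f(1)=1,f(2)=2,f(3)=3,f(4)=4,f(6)=6,f(12)=12 ⇒ 28
q^16  k|16↦f(k): 1:1 2:2 4:4 8:8 16:16  a_16=31

7, 12, 28, 31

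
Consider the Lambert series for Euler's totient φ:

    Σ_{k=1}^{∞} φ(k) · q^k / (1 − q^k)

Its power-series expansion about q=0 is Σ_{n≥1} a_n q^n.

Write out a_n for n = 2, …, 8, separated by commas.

q^2  k|2↦φ(k): 1:1 2:1  a_2=2
d|3:{3,1}  Σφ=2+1=3
q^4  k|4↦φ(k): 4:2 2:1 1:1  a_4=4
[q^5] φ(5)=4,φ(1)=1 ⇒ 5
[q^6] φ(1)=1,φ(2)=1,φ(3)=2,φ(6)=2 ⇒ 6
[q^7] φ(1)=1,φ(7)=6 ⇒ 7
q^8  k|8↦φ(k): 1:1 2:1 4:2 8:4  a_8=8

2, 3, 4, 5, 6, 7, 8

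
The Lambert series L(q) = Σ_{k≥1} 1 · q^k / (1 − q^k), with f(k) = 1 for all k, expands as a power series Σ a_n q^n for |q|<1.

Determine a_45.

d|45:{1,3,5,9,15,45}  Σf=1+1+1+1+1+1=6

a_45 = 6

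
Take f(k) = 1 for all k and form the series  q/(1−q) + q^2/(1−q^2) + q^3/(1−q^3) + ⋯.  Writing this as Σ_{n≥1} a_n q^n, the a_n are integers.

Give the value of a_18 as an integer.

a_18 = 6

d|18:{18,9,6,3,2,1}  Σf=1+1+1+1+1+1=6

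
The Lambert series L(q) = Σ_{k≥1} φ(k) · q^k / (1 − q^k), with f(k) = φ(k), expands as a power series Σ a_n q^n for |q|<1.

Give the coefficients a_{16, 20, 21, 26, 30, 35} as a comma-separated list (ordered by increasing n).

d|16:{16,8,4,2,1}  Σφ=8+4+2+1+1=16
n=20: 20·1 10·2 5·4 4·5 2·10 1·20  φ→[8+4+4+2+1+1]=20
d|21:{21,7,3,1}  Σφ=12+6+2+1=21
[q^26] φ(26)=12,φ(13)=12,φ(2)=1,φ(1)=1 ⇒ 26
q^30  k|30↦φ(k): 30:8 15:8 10:4 6:2 5:4 3:2 2:1 1:1  a_30=30
n=35: 35·1 7·5 5·7 1·35  φ→[24+6+4+1]=35

16, 20, 21, 26, 30, 35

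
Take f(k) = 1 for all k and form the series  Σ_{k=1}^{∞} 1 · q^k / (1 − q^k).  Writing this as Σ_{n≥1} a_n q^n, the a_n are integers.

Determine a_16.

d|16:{1,2,4,8,16}  Σf=1+1+1+1+1=5

a_16 = 5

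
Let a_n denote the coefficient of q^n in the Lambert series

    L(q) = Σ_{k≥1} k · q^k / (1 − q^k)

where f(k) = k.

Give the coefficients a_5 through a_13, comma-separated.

6, 12, 8, 15, 13, 18, 12, 28, 14

n=5: 5·1 1·5  f→[5+1]=6
[q^6] f(6)=6,f(3)=3,f(2)=2,f(1)=1 ⇒ 12
d|7:{7,1}  Σf=7+1=8
q^8  k|8↦f(k): 1:1 2:2 4:4 8:8  a_8=15
q^9  k|9↦f(k): 9:9 3:3 1:1  a_9=13
d|10:{10,5,2,1}  Σf=10+5+2+1=18
[q^11] f(1)=1,f(11)=11 ⇒ 12
d|12:{1,2,3,4,6,12}  Σf=1+2+3+4+6+12=28
n=13: 1·13 13·1  f→[1+13]=14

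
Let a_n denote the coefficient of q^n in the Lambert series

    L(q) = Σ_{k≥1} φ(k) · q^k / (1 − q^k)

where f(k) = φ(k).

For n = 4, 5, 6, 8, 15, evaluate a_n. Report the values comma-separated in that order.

q^4  k|4↦φ(k): 4:2 2:1 1:1  a_4=4
n=5: 5·1 1·5  φ→[4+1]=5
d|6:{1,2,3,6}  Σφ=1+1+2+2=6
q^8  k|8↦φ(k): 1:1 2:1 4:2 8:4  a_8=8
d|15:{1,3,5,15}  Σφ=1+2+4+8=15

4, 5, 6, 8, 15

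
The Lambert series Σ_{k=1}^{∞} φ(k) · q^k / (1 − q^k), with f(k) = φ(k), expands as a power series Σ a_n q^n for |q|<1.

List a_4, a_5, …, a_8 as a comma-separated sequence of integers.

d|4:{1,2,4}  Σφ=1+1+2=4
q^5  k|5↦φ(k): 1:1 5:4  a_5=5
[q^6] φ(6)=2,φ(3)=2,φ(2)=1,φ(1)=1 ⇒ 6
[q^7] φ(7)=6,φ(1)=1 ⇒ 7
q^8  k|8↦φ(k): 1:1 2:1 4:2 8:4  a_8=8

4, 5, 6, 7, 8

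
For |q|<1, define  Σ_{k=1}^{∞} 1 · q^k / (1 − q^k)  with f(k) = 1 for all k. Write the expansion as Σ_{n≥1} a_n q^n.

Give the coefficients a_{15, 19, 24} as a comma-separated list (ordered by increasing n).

4, 2, 8

[q^15] f(15)=1,f(5)=1,f(3)=1,f(1)=1 ⇒ 4
d|19:{1,19}  Σf=1+1=2
d|24:{1,2,3,4,6,8,12,24}  Σf=1+1+1+1+1+1+1+1=8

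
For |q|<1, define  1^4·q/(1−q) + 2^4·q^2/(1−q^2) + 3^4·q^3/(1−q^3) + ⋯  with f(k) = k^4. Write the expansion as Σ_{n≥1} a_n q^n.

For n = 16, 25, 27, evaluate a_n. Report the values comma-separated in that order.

[q^16] f(16)=65536,f(8)=4096,f(4)=256,f(2)=16,f(1)=1 ⇒ 69905
n=25: 25·1 5·5 1·25  f→[390625+625+1]=391251
q^27  k|27↦f(k): 1:1 3:81 9:6561 27:531441  a_27=538084

69905, 391251, 538084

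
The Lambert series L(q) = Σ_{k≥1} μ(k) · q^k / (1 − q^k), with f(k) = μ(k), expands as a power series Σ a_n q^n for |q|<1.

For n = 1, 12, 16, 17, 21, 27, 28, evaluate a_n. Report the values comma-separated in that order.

1, 0, 0, 0, 0, 0, 0

n=1: 1·1  μ→[1]=1
n=12: 12·1 6·2 4·3 3·4 2·6 1·12  μ→[0+1+0+(-1)+(-1)+1]=0
[q^16] μ(16)=0,μ(8)=0,μ(4)=0,μ(2)=-1,μ(1)=1 ⇒ 0
q^17  k|17↦μ(k): 1:1 17:-1  a_17=0
q^21  k|21↦μ(k): 1:1 3:-1 7:-1 21:1  a_21=0
n=27: 27·1 9·3 3·9 1·27  μ→[0+0+(-1)+1]=0
d|28:{1,2,4,7,14,28}  Σμ=1+(-1)+0+(-1)+1+0=0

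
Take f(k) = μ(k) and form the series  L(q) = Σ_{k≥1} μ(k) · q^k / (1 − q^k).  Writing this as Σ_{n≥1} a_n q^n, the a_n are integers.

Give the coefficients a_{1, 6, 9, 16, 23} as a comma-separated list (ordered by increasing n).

1, 0, 0, 0, 0

n=1: 1·1  μ→[1]=1
[q^6] μ(1)=1,μ(2)=-1,μ(3)=-1,μ(6)=1 ⇒ 0
d|9:{9,3,1}  Σμ=0+(-1)+1=0
q^16  k|16↦μ(k): 16:0 8:0 4:0 2:-1 1:1  a_16=0
q^23  k|23↦μ(k): 1:1 23:-1  a_23=0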